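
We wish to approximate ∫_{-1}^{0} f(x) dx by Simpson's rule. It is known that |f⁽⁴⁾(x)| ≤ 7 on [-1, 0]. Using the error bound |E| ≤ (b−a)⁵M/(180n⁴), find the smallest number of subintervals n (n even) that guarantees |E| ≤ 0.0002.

Need 7/(180n⁴) ≤ 0.0002.
n⁴ ≥ 7/(180·0.0002) = 194.444 ⇒ n ≥ 3.7342, so the smallest even n is 4. (n must be even for Simpson's rule.)

4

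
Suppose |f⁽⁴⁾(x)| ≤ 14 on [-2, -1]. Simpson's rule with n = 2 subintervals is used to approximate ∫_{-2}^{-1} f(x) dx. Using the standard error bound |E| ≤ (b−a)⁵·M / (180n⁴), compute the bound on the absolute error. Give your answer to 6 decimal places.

|E| ≤ (1)⁵·14 / (180·2⁴) = 14/2880 = 0.004861.

0.004861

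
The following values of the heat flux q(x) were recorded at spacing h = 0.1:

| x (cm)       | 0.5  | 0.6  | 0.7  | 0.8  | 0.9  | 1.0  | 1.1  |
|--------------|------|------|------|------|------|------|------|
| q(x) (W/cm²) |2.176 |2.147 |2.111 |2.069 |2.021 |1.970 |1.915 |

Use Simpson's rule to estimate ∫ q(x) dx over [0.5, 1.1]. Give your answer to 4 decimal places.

h = 0.1, n = 6.
(h/3)·[y₀ + 4y₁ + 2y₂ + 4y₃ + 2y₄ + 4y₅ + y₆] = 0.033333·(37.099) = 1.2366.

1.2366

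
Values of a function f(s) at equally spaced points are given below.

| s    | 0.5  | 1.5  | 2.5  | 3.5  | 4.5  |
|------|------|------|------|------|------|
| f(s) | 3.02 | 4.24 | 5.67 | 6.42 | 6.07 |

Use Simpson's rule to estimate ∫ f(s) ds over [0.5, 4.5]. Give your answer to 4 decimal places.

h = 1, n = 4.
(h/3)·[y₀ + 4y₁ + 2y₂ + 4y₃ + y₄] = 0.333333·(63.07) = 21.0233.

21.0233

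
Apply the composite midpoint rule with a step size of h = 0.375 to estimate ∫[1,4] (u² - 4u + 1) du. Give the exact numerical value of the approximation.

h = (4 − 1)/8 = 0.375.
Midpoints m₁,…,m₈ = 1.1875, 1.5625, 1.9375, 2.3125, 2.6875, 3.0625, 3.4375, 3.8125.
f(m₁)=-2.33984375, f(m₂)=-2.80859375, f(m₃)=-2.99609375, f(m₄)=-2.90234375, f(m₅)=-2.52734375, f(m₆)=-1.87109375, f(m₇)=-0.93359375, f(m₈)=0.28515625.
h·[f(m₁) + f(m₂) + f(m₃) + f(m₄) + f(m₅) + f(m₆) + f(m₇) + f(m₈)] = 0.375·(-16.09375) = -6.03515625.

-6.03515625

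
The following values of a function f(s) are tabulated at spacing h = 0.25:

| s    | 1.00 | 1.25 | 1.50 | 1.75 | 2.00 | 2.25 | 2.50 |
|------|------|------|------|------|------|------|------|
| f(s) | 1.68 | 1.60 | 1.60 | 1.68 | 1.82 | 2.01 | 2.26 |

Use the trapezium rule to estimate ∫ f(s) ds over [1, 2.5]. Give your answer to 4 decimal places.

2.6700

h = 0.25, n = 6.
(h/2)·[y₀ + 2y₁ + 2y₂ + 2y₃ + 2y₄ + 2y₅ + y₆] = 0.125·(21.36) = 2.6700.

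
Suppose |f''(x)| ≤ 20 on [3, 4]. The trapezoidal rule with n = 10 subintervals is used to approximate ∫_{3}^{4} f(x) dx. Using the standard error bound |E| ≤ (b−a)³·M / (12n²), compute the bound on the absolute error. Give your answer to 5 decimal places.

|E| ≤ (1)³·20 / (12·10²) = 20/1200 = 0.01667.

0.01667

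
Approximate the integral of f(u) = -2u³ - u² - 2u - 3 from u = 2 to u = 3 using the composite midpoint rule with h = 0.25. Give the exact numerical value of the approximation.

-46.75

h = (3 − 2)/4 = 0.25.
Midpoints m₁,…,m₄ = 2.125, 2.375, 2.625, 2.875.
f(m₁)=-30.95703125, f(m₂)=-40.18359375, f(m₃)=-51.31640625, f(m₄)=-64.54296875.
h·[f(m₁) + f(m₂) + f(m₃) + f(m₄)] = 0.25·(-187) = -46.75.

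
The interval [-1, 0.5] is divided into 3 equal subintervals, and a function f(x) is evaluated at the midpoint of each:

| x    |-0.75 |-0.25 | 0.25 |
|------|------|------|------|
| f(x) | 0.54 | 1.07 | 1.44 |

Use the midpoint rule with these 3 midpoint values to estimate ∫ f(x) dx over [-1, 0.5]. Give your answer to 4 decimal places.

h = 0.5, n = 3.
h·[y(m₁) + y(m₂) + y(m₃)] = 0.5·(3.05) = 1.5250.

1.5250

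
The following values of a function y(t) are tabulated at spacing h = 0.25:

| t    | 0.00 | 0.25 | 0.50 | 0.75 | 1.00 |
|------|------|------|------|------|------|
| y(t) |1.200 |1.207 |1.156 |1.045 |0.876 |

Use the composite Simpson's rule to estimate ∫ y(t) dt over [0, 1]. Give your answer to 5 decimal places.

h = 0.25, n = 4.
(h/3)·[y₀ + 4y₁ + 2y₂ + 4y₃ + y₄] = 0.083333·(13.396) = 1.11633.

1.11633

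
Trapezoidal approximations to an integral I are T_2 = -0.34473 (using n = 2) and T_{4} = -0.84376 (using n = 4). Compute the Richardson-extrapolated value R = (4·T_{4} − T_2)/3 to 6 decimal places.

R = (4·T_{4} − T_2) / 3 = (4·(-0.84376) − (-0.34473))/3 = (-3.03031)/3 = -1.010103.

-1.010103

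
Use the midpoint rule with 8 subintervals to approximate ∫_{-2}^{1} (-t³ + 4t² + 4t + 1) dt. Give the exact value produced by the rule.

12.556640625

h = (1 − (-2))/8 = 0.375.
Midpoints m₁,…,m₈ = -1.8125, -1.4375, -1.0625, -0.6875, -0.3125, 0.0625, 0.4375, 0.8125.
f(m₁)=12.844970703125, f(m₂)=6.486083984375, f(m₃)=2.465087890625, f(m₄)=0.465576171875, f(m₅)=0.171142578125, f(m₆)=1.265380859375, f(m₇)=3.431884765625, f(m₈)=6.354248046875.
h·[f(m₁) + f(m₂) + f(m₃) + f(m₄) + f(m₅) + f(m₆) + f(m₇) + f(m₈)] = 0.375·(33.484375) = 12.556640625.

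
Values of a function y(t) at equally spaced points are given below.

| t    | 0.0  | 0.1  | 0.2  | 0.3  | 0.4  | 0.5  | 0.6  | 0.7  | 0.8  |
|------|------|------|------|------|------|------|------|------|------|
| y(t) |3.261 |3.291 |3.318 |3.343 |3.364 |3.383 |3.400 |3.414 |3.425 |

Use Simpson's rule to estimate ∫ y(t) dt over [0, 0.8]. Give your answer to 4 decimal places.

h = 0.1, n = 8.
(h/3)·[y₀ + 4y₁ + 2y₂ + 4y₃ + 2y₄ + 4y₅ + 2y₆ + 4y₇ + y₈] = 0.033333·(80.574) = 2.6858.

2.6858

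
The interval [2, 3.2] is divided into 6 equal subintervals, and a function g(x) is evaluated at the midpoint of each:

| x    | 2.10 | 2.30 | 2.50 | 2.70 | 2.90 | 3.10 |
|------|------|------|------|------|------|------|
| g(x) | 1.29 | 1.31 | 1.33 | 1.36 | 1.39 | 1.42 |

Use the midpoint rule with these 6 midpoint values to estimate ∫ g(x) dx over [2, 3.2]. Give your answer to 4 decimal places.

h = 0.2, n = 6.
h·[y(m₁) + y(m₂) + y(m₃) + y(m₄) + y(m₅) + y(m₆)] = 0.2·(8.10) = 1.6200.

1.6200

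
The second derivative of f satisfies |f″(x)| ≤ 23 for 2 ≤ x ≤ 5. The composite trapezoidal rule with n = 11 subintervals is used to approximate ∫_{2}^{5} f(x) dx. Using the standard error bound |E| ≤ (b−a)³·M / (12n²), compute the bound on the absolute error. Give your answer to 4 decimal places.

0.4277

|E| ≤ (3)³·23 / (12·11²) = 621/1452 = 0.4277.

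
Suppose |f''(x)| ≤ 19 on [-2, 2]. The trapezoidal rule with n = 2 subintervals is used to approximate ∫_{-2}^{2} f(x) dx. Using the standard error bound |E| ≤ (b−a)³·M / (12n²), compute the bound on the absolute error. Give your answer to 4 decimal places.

|E| ≤ (4)³·19 / (12·2²) = 1216/48 = 25.3333.

25.3333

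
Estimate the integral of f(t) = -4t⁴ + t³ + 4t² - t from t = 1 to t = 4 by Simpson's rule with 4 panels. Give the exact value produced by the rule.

-678.65625

h = (4 − 1)/4 = 0.75.
Nodes t₀,…,t₄ = 1, 1.75, 2.5, 3.25, 4.
f(t) = -4t⁴ + t³ + 4t² - t: f₀=0, f₁=-21.65625, f₂=-118.125, f₃=-372.9375, f₄=-900.
(h/3)·[f₀ + 4f₁ + 2f₂ + 4f₃ + f₄] = 0.25·(-2714.625) = -678.65625.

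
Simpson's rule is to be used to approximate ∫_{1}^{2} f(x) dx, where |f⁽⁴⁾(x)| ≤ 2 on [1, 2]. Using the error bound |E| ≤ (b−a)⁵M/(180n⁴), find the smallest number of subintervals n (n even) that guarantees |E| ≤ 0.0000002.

16

Need 2/(180n⁴) ≤ 0.0000002.
n⁴ ≥ 2/(180·0.0000002) = 55555.6 ⇒ n ≥ 15.3526, so the smallest even n is 16. (n must be even for Simpson's rule.)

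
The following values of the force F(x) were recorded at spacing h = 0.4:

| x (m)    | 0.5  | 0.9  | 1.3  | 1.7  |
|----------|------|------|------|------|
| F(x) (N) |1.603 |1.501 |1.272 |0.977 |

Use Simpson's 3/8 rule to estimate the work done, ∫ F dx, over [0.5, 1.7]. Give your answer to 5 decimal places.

1.63485

h = 0.4, n = 3.
(3h/8)·[y₀ + 3y₁ + 3y₂ + y₃] = 0.15·(10.899) = 1.63485.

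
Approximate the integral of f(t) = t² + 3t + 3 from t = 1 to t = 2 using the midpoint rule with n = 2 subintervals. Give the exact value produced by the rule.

9.8125

h = (2 − 1)/2 = 0.5.
Midpoints m₁,…,m₂ = 1.25, 1.75.
f(m₁)=8.3125, f(m₂)=11.3125.
h·[f(m₁) + f(m₂)] = 0.5·(19.625) = 9.8125.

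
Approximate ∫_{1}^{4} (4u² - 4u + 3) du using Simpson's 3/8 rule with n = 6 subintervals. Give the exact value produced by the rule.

h = (4 − 1)/6 = 0.5.
Nodes u₀,…,u₆ = 1, 1.5, 2, 2.5, 3, 3.5, 4.
f(u) = 4u² - 4u + 3: f₀=3, f₁=6, f₂=11, f₃=18, f₄=27, f₅=38, f₆=51.
(3h/8)·[f₀ + 3f₁ + 3f₂ + 2f₃ + 3f₄ + 3f₅ + f₆] = 0.1875·(336) = 63.

63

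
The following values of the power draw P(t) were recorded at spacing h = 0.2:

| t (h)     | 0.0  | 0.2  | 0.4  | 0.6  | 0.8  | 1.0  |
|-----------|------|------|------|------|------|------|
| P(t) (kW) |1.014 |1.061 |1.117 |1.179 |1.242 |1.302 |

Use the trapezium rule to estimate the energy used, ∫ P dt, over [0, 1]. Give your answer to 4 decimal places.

1.1514

h = 0.2, n = 5.
(h/2)·[y₀ + 2y₁ + 2y₂ + 2y₃ + 2y₄ + y₅] = 0.1·(11.514) = 1.1514.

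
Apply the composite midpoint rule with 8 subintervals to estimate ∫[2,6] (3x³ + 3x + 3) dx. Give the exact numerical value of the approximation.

h = (6 − 2)/8 = 0.5.
Midpoints m₁,…,m₈ = 2.25, 2.75, 3.25, 3.75, 4.25, 4.75, 5.25, 5.75.
f(m₁)=43.921875, f(m₂)=73.640625, f(m₃)=115.734375, f(m₄)=172.453125, f(m₅)=246.046875, f(m₆)=338.765625, f(m₇)=452.859375, f(m₈)=590.578125.
h·[f(m₁) + f(m₂) + f(m₃) + f(m₄) + f(m₅) + f(m₆) + f(m₇) + f(m₈)] = 0.5·(2034) = 1017.

1017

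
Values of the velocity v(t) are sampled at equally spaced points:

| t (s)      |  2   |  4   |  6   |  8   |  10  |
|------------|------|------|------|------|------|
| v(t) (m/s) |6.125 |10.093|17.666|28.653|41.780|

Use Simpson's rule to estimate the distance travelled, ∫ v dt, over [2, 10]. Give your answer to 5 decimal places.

h = 2, n = 4.
(h/3)·[y₀ + 4y₁ + 2y₂ + 4y₃ + y₄] = 0.666667·(238.221) = 158.81400.

158.81400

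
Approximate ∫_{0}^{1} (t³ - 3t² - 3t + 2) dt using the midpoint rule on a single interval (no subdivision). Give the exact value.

-0.125

M = (b−a)·f(0.5) = 1·(-0.125) = -0.125.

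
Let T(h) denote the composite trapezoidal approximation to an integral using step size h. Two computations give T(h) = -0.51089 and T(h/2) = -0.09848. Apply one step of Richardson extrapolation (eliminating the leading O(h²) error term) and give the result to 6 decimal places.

0.038990

R = (4·T(h/2) − T(h)) / 3 = (4·(-0.09848) − (-0.51089))/3 = (0.11697)/3 = 0.038990.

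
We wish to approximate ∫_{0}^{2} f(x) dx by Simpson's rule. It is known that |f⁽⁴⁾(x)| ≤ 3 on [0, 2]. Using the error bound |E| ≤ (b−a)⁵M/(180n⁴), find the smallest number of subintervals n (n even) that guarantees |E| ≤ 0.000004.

20

Need 96/(180n⁴) ≤ 0.000004.
n⁴ ≥ 96/(180·0.000004) = 133333 ⇒ n ≥ 19.1089, so the smallest even n is 20. (n must be even for Simpson's rule.)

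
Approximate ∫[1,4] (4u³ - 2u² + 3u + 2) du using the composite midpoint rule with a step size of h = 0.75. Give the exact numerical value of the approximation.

237.5625

h = (4 − 1)/4 = 0.75.
Midpoints m₁,…,m₄ = 1.375, 2.125, 2.875, 3.625.
f(m₁)=12.7421875, f(m₂)=37.7265625, f(m₃)=89.1484375, f(m₄)=177.1328125.
h·[f(m₁) + f(m₂) + f(m₃) + f(m₄)] = 0.75·(316.75) = 237.5625.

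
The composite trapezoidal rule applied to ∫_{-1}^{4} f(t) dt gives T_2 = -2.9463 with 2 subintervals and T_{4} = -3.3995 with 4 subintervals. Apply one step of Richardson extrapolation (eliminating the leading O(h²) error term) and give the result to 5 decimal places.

R = (4·T_{4} − T_2) / 3 = (4·(-3.3995) − (-2.9463))/3 = (-10.6517)/3 = -3.55057.

-3.55057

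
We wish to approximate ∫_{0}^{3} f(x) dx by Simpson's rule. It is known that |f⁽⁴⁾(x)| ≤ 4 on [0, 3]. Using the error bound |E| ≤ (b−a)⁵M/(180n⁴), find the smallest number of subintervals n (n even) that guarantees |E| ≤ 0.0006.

10

Need 972/(180n⁴) ≤ 0.0006.
n⁴ ≥ 972/(180·0.0006) = 9000 ⇒ n ≥ 9.7400, so the smallest even n is 10. (n must be even for Simpson's rule.)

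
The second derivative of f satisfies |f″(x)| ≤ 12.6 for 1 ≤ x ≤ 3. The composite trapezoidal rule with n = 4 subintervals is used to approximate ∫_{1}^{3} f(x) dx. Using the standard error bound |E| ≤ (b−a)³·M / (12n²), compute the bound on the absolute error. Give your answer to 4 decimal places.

0.5250

|E| ≤ (2)³·12.6 / (12·4²) = 100.8/192 = 0.5250.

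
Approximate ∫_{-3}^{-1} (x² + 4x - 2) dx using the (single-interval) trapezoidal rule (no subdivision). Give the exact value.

-10

T = (b−a)/2 · [f(-3) + f(-1)] = 1·[(-5) + (-5)] = -10.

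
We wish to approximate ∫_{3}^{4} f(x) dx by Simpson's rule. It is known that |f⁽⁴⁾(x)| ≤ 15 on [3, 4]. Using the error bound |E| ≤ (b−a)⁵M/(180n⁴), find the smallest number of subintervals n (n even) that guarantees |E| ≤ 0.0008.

4

Need 15/(180n⁴) ≤ 0.0008.
n⁴ ≥ 15/(180·0.0008) = 104.167 ⇒ n ≥ 3.1947, so the smallest even n is 4. (n must be even for Simpson's rule.)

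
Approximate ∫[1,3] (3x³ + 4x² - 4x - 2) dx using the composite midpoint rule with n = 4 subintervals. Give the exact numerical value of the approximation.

h = (3 − 1)/4 = 0.5.
Midpoints m₁,…,m₄ = 1.25, 1.75, 2.25, 2.75.
f(m₁)=5.109375, f(m₂)=19.328125, f(m₃)=43.421875, f(m₄)=79.640625.
h·[f(m₁) + f(m₂) + f(m₃) + f(m₄)] = 0.5·(147.5) = 73.75.

73.75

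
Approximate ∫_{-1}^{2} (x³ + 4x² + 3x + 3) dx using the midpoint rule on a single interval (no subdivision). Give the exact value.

16.875

M = (b−a)·f(0.5) = 3·(5.625) = 16.875.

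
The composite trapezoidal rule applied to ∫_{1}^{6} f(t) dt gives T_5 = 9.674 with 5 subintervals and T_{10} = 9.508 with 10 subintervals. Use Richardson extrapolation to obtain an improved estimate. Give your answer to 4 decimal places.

9.4527

R = (4·T_{10} − T_5) / 3 = (4·9.508 − 9.674)/3 = (28.358)/3 = 9.4527.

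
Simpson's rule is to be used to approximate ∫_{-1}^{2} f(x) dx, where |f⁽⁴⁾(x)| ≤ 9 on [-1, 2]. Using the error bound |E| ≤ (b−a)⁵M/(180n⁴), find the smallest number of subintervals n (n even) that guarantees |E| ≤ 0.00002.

Need 2187/(180n⁴) ≤ 0.00002.
n⁴ ≥ 2187/(180·0.00002) = 607500 ⇒ n ≥ 27.9181, so the smallest even n is 28. (n must be even for Simpson's rule.)

28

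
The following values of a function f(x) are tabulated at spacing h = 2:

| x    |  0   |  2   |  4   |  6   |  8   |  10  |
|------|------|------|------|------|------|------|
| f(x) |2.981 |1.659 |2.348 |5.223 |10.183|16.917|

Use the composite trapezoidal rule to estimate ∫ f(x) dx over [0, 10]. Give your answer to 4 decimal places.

58.7240

h = 2, n = 5.
(h/2)·[y₀ + 2y₁ + 2y₂ + 2y₃ + 2y₄ + y₅] = 1·(58.724) = 58.7240.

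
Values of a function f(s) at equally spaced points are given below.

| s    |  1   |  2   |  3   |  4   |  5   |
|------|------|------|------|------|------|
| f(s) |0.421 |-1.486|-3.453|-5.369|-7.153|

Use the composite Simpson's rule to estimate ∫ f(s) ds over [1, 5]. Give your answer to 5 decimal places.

h = 1, n = 4.
(h/3)·[y₀ + 4y₁ + 2y₂ + 4y₃ + y₄] = 0.333333·(-41.058) = -13.68600.

-13.68600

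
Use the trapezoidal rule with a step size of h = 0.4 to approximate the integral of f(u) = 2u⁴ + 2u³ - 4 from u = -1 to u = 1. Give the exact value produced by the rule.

h = (1 − (-1))/5 = 0.4.
Nodes u₀,…,u₅ = -1, -0.6, -0.2, 0.2, 0.6, 1.
f(u) = 2u⁴ + 2u³ - 4: f₀=-4, f₁=-4.1728, f₂=-4.0128, f₃=-3.9808, f₄=-3.3088, f₅=0.
(h/2)·[f₀ + 2f₁ + 2f₂ + 2f₃ + 2f₄ + f₅] = 0.2·(-34.9504) = -6.99008.

-6.99008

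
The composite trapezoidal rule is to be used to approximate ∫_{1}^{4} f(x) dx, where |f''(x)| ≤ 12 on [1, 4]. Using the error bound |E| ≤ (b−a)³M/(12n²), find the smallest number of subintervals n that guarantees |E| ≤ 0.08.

Need 324/(12n²) ≤ 0.08.
n² ≥ 324/(12·0.08) = 337.5 ⇒ n ≥ 18.3712, so the smallest n is 19.

19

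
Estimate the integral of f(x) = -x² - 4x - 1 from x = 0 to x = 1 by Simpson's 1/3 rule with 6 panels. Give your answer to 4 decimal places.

-3.3333

h = (1 − 0)/6 = 0.166667.
Nodes x₀,…,x₆ = 0, 0.166667, 0.333333, 0.5, 0.666667, 0.833333, 1.
f(x) = -x² - 4x - 1: f₀=-1, f₁=-1.694444, f₂=-2.444444, f₃=-3.25, f₄=-4.111111, f₅=-5.027778, f₆=-6.
(h/3)·[f₀ + 4f₁ + 2f₂ + 4f₃ + 2f₄ + 4f₅ + f₆] = 0.055556·(-60) = -3.3333.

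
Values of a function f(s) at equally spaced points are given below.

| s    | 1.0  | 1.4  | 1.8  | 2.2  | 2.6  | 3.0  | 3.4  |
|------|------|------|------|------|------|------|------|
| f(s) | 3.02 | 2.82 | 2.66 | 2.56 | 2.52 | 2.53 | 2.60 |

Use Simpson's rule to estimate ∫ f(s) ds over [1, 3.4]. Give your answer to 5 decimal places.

h = 0.4, n = 6.
(h/3)·[y₀ + 4y₁ + 2y₂ + 4y₃ + 2y₄ + 4y₅ + y₆] = 0.133333·(47.62) = 6.34933.

6.34933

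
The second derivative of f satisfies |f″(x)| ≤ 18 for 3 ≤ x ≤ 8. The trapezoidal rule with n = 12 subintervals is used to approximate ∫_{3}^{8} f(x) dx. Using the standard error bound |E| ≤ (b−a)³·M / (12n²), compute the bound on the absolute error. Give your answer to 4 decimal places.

1.3021

|E| ≤ (5)³·18 / (12·12²) = 2250/1728 = 1.3021.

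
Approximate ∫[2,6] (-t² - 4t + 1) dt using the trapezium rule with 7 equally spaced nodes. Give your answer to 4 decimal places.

-129.6296

h = (6 − 2)/6 = 0.666667.
Nodes t₀,…,t₆ = 2, 2.666667, 3.333333, 4, 4.666667, 5.333333, 6.
f(t) = -t² - 4t + 1: f₀=-11, f₁=-16.777778, f₂=-23.444444, f₃=-31, f₄=-39.444444, f₅=-48.777778, f₆=-59.
(h/2)·[f₀ + 2f₁ + 2f₂ + 2f₃ + 2f₄ + 2f₅ + f₆] = 0.333333·(-388.888889) = -129.6296.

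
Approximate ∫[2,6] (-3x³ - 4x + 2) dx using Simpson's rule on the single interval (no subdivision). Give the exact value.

S = (b−a)/6 · [f(2) + 4f(4) + f(6)] = 0.666667·[(-30) + 4·(-206) + (-670)] = -1016.

-1016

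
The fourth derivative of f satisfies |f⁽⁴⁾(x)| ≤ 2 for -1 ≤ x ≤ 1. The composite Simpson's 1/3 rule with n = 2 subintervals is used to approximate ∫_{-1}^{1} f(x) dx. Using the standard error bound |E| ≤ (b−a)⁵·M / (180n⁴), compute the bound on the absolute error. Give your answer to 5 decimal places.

|E| ≤ (2)⁵·2 / (180·2⁴) = 64/2880 = 0.02222.

0.02222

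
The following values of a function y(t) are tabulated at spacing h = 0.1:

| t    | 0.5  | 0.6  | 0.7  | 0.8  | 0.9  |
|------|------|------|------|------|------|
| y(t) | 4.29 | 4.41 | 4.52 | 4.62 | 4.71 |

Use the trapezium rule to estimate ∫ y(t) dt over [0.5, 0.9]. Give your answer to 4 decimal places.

1.8050

h = 0.1, n = 4.
(h/2)·[y₀ + 2y₁ + 2y₂ + 2y₃ + y₄] = 0.05·(36.10) = 1.8050.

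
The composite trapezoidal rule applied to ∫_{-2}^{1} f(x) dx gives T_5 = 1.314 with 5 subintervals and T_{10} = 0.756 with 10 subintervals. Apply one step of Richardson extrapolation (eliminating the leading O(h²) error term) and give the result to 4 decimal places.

0.5700

R = (4·T_{10} − T_5) / 3 = (4·0.756 − 1.314)/3 = (1.710)/3 = 0.5700.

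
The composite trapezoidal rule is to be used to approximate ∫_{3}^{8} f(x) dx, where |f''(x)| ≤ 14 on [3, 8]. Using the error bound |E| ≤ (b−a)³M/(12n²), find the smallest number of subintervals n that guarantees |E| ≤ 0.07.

46

Need 1750/(12n²) ≤ 0.07.
n² ≥ 1750/(12·0.07) = 2083.33 ⇒ n ≥ 45.6435, so the smallest n is 46.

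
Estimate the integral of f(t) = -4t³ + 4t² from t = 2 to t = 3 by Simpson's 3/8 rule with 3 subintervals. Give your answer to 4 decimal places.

h = (3 − 2)/3 = 0.333333.
Nodes t₀,…,t₃ = 2, 2.333333, 2.666667, 3.
f(t) = -4t³ + 4t²: f₀=-16, f₁=-29.037037, f₂=-47.407407, f₃=-72.
(3h/8)·[f₀ + 3f₁ + 3f₂ + f₃] = 0.125·(-317.333333) = -39.6667.

-39.6667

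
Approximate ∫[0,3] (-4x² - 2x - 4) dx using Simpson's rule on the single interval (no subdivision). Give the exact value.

S = (b−a)/6 · [f(0) + 4f(1.5) + f(3)] = 0.5·[(-4) + 4·(-16) + (-46)] = -57.

-57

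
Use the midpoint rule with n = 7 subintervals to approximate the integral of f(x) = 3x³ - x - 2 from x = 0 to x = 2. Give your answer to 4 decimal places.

h = (2 − 0)/7 = 0.285714.
Midpoints m₁,…,m₇ = 0.142857, 0.428571, 0.714286, 1, 1.285714, 1.571429, 1.857143.
f(m₁)=-2.134111, f(m₂)=-2.192420, f(m₃)=-1.620991, f(m₄)=0, f(m₅)=3.090379, f(m₆)=8.069971, f(m₇)=15.358601.
h·[f(m₁) + f(m₂) + f(m₃) + f(m₄) + f(m₅) + f(m₆) + f(m₇)] = 0.285714·(20.571429) = 5.8776.

5.8776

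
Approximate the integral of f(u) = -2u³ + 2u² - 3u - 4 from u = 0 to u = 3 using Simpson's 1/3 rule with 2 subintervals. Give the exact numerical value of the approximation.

-48

h = (3 − 0)/2 = 1.5.
Nodes u₀,…,u₂ = 0, 1.5, 3.
f(u) = -2u³ + 2u² - 3u - 4: f₀=-4, f₁=-10.75, f₂=-49.
(h/3)·[f₀ + 4f₁ + f₂] = 0.5·(-96) = -48.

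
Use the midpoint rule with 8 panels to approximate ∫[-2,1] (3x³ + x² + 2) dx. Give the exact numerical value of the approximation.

-2.126953125

h = (1 − (-2))/8 = 0.375.
Midpoints m₁,…,m₈ = -1.8125, -1.4375, -1.0625, -0.6875, -0.3125, 0.0625, 0.4375, 0.8125.
f(m₁)=-12.577880859375, f(m₂)=-4.844970703125, f(m₃)=-0.469482421875, f(m₄)=1.497802734375, f(m₅)=2.006103515625, f(m₆)=2.004638671875, f(m₇)=2.442626953125, f(m₈)=4.269287109375.
h·[f(m₁) + f(m₂) + f(m₃) + f(m₄) + f(m₅) + f(m₆) + f(m₇) + f(m₈)] = 0.375·(-5.671875) = -2.126953125.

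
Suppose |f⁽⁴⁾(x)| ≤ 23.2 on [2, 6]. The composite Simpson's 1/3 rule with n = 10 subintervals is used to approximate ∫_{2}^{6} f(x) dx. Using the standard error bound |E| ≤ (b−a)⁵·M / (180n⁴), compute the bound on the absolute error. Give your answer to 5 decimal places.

|E| ≤ (4)⁵·23.2 / (180·10⁴) = 23756.8/1800000 = 0.01320.

0.01320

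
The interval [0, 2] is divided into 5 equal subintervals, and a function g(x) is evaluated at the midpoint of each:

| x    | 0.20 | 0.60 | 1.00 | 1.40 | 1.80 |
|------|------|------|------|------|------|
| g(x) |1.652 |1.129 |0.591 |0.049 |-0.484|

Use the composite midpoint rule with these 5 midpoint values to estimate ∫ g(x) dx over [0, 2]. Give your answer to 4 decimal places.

1.1748

h = 0.4, n = 5.
h·[y(m₁) + y(m₂) + y(m₃) + y(m₄) + y(m₅)] = 0.4·(2.937) = 1.1748.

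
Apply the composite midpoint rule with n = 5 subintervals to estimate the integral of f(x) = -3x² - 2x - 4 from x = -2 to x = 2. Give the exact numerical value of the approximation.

h = (2 − (-2))/5 = 0.8.
Midpoints m₁,…,m₅ = -1.6, -0.8, 0, 0.8, 1.6.
f(m₁)=-8.48, f(m₂)=-4.32, f(m₃)=-4, f(m₄)=-7.52, f(m₅)=-14.88.
h·[f(m₁) + f(m₂) + f(m₃) + f(m₄) + f(m₅)] = 0.8·(-39.2) = -31.36.

-31.36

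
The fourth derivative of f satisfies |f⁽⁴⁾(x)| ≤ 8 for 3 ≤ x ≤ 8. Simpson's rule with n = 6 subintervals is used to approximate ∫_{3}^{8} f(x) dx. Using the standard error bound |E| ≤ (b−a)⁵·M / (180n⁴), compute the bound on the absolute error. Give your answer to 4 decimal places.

|E| ≤ (5)⁵·8 / (180·6⁴) = 25000/233280 = 0.1072.

0.1072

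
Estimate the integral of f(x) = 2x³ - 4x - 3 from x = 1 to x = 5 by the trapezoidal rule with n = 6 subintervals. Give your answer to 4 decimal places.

h = (5 − 1)/6 = 0.666667.
Nodes x₀,…,x₆ = 1, 1.666667, 2.333333, 3, 3.666667, 4.333333, 5.
f(x) = 2x³ - 4x - 3: f₀=-5, f₁=-0.407407, f₂=13.074074, f₃=39, f₄=80.925926, f₅=142.407407, f₆=227.
(h/2)·[f₀ + 2f₁ + 2f₂ + 2f₃ + 2f₄ + 2f₅ + f₆] = 0.333333·(772) = 257.3333.

257.3333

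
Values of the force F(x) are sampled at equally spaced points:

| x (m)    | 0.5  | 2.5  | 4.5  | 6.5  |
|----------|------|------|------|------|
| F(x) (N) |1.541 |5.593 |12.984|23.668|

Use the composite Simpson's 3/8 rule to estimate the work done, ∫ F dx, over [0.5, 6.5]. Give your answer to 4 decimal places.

60.7050

h = 2, n = 3.
(3h/8)·[y₀ + 3y₁ + 3y₂ + y₃] = 0.75·(80.940) = 60.7050.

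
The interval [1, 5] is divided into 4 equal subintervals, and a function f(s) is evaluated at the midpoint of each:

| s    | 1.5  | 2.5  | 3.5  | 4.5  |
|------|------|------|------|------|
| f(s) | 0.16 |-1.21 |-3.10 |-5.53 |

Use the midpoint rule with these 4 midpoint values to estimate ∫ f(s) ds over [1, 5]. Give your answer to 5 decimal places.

-9.68000

h = 1, n = 4.
h·[y(m₁) + y(m₂) + y(m₃) + y(m₄)] = 1·(-9.68) = -9.68000.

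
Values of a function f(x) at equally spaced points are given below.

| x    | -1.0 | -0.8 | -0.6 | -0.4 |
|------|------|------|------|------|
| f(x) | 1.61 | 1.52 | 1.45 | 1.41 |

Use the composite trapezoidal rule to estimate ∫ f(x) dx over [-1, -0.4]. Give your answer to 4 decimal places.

h = 0.2, n = 3.
(h/2)·[y₀ + 2y₁ + 2y₂ + y₃] = 0.1·(8.96) = 0.8960.

0.8960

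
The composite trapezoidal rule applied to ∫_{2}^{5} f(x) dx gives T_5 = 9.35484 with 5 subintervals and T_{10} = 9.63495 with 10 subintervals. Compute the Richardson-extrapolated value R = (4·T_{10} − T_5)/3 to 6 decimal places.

R = (4·T_{10} − T_5) / 3 = (4·9.63495 − 9.35484)/3 = (29.18496)/3 = 9.728320.

9.728320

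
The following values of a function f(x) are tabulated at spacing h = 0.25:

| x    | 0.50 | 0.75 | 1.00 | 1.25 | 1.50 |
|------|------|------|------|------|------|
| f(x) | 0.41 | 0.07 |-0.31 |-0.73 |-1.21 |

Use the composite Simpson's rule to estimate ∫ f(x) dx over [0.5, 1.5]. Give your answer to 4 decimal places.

h = 0.25, n = 4.
(h/3)·[y₀ + 4y₁ + 2y₂ + 4y₃ + y₄] = 0.083333·(-4.06) = -0.3383.

-0.3383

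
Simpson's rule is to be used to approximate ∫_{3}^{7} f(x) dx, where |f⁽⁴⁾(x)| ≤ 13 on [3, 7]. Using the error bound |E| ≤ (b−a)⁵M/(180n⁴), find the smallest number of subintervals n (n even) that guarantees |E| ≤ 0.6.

Need 13312/(180n⁴) ≤ 0.6.
n⁴ ≥ 13312/(180·0.6) = 123.259 ⇒ n ≥ 3.3320, so the smallest even n is 4. (n must be even for Simpson's rule.)

4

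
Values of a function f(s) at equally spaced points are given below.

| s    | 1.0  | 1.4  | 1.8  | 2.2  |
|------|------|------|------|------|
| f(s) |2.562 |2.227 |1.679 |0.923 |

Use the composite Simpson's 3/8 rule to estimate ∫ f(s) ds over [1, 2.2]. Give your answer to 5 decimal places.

2.28045

h = 0.4, n = 3.
(3h/8)·[y₀ + 3y₁ + 3y₂ + y₃] = 0.15·(15.203) = 2.28045.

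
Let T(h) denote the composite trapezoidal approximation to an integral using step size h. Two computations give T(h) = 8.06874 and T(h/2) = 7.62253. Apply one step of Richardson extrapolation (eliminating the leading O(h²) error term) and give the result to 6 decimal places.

7.473793

R = (4·T(h/2) − T(h)) / 3 = (4·7.62253 − 8.06874)/3 = (22.42138)/3 = 7.473793.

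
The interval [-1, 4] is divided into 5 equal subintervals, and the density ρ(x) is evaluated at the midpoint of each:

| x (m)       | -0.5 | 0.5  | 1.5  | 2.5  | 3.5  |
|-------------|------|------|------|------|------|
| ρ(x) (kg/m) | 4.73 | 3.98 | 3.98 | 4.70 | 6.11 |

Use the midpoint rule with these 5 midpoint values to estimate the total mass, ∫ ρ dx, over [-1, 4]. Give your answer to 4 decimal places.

h = 1, n = 5.
h·[y(m₁) + y(m₂) + y(m₃) + y(m₄) + y(m₅)] = 1·(23.50) = 23.5000.

23.5000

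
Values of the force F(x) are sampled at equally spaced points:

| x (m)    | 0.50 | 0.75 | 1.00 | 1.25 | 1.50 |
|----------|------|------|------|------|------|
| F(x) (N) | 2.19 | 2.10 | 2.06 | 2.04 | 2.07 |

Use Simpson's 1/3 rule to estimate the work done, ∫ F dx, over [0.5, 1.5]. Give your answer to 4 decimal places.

2.0783

h = 0.25, n = 4.
(h/3)·[y₀ + 4y₁ + 2y₂ + 4y₃ + y₄] = 0.083333·(24.94) = 2.0783.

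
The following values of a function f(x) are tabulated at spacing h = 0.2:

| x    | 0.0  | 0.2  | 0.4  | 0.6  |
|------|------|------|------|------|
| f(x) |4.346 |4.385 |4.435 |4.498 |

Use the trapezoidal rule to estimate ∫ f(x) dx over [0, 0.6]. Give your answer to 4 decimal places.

2.6484

h = 0.2, n = 3.
(h/2)·[y₀ + 2y₁ + 2y₂ + y₃] = 0.1·(26.484) = 2.6484.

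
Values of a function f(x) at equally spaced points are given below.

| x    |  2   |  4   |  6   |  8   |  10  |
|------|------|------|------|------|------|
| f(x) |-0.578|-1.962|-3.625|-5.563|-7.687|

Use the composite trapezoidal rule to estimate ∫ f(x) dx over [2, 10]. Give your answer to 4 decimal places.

-30.5650

h = 2, n = 4.
(h/2)·[y₀ + 2y₁ + 2y₂ + 2y₃ + y₄] = 1·(-30.565) = -30.5650.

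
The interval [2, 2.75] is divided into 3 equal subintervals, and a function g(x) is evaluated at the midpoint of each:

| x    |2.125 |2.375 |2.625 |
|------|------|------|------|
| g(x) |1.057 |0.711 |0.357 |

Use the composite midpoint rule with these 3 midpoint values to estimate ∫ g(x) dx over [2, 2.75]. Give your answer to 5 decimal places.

0.53125

h = 0.25, n = 3.
h·[y(m₁) + y(m₂) + y(m₃)] = 0.25·(2.125) = 0.53125.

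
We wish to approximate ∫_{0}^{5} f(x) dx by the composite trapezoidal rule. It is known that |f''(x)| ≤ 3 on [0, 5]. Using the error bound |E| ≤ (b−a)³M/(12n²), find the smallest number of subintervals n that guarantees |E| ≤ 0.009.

Need 375/(12n²) ≤ 0.009.
n² ≥ 375/(12·0.009) = 3472.22 ⇒ n ≥ 58.9256, so the smallest n is 59.

59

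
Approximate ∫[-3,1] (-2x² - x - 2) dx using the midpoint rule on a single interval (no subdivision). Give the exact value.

-12

M = (b−a)·f(-1) = 4·(-3) = -12.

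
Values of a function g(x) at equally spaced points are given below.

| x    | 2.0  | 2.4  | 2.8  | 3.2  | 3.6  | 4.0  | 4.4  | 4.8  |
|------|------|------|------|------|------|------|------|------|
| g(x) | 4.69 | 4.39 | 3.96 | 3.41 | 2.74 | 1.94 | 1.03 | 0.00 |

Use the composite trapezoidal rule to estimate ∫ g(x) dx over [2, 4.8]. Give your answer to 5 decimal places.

7.92600

h = 0.4, n = 7.
(h/2)·[y₀ + 2y₁ + 2y₂ + 2y₃ + 2y₄ + 2y₅ + 2y₆ + y₇] = 0.2·(39.63) = 7.92600.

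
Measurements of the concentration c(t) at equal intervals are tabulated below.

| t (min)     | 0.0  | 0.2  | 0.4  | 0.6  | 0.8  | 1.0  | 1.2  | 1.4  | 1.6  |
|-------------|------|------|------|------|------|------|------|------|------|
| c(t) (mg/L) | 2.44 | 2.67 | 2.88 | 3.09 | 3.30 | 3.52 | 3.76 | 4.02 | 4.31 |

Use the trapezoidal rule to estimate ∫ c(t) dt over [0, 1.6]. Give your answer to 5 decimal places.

5.32300

h = 0.2, n = 8.
(h/2)·[y₀ + 2y₁ + 2y₂ + 2y₃ + 2y₄ + 2y₅ + 2y₆ + 2y₇ + y₈] = 0.1·(53.23) = 5.32300.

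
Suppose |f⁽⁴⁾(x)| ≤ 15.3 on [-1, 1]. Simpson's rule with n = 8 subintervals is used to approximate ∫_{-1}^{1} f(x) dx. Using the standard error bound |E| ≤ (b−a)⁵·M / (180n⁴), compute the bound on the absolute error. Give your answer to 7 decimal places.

0.0006641

|E| ≤ (2)⁵·15.3 / (180·8⁴) = 489.6/737280 = 0.0006641.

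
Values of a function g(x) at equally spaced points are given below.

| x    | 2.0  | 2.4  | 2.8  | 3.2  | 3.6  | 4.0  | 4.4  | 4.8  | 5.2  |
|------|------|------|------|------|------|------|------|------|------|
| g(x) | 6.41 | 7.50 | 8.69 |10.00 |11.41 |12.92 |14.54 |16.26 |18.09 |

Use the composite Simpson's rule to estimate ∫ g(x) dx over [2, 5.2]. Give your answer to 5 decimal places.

37.40000

h = 0.4, n = 8.
(h/3)·[y₀ + 4y₁ + 2y₂ + 4y₃ + 2y₄ + 4y₅ + 2y₆ + 4y₇ + y₈] = 0.133333·(280.50) = 37.40000.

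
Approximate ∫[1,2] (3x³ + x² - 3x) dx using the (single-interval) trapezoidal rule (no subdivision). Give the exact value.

T = (b−a)/2 · [f(1) + f(2)] = 0.5·[1 + 22] = 11.5.

11.5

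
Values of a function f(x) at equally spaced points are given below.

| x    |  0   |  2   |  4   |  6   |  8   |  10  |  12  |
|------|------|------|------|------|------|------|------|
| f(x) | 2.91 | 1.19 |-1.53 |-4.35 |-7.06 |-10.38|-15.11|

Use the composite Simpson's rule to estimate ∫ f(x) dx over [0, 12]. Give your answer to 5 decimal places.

-55.69333

h = 2, n = 6.
(h/3)·[y₀ + 4y₁ + 2y₂ + 4y₃ + 2y₄ + 4y₅ + y₆] = 0.666667·(-83.54) = -55.69333.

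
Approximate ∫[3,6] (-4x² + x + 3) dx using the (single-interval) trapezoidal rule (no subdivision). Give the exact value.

T = (b−a)/2 · [f(3) + f(6)] = 1.5·[(-30) + (-135)] = -247.5.

-247.5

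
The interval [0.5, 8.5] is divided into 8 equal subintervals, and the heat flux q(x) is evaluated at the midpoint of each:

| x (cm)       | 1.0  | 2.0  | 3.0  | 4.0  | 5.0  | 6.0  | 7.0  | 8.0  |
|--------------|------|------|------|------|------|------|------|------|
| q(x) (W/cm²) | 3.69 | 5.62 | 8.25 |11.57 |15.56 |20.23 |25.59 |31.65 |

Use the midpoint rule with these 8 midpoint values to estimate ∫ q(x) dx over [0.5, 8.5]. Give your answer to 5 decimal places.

122.16000

h = 1, n = 8.
h·[y(m₁) + y(m₂) + y(m₃) + y(m₄) + y(m₅) + y(m₆) + y(m₇) + y(m₈)] = 1·(122.16) = 122.16000.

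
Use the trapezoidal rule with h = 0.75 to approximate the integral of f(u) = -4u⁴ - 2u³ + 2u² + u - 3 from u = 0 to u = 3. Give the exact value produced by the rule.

-243.4921875

h = (3 − 0)/4 = 0.75.
Nodes u₀,…,u₄ = 0, 0.75, 1.5, 2.25, 3.
f(u) = -4u⁴ - 2u³ + 2u² + u - 3: f₀=-3, f₁=-3.234375, f₂=-24, f₃=-115.921875, f₄=-360.
(h/2)·[f₀ + 2f₁ + 2f₂ + 2f₃ + f₄] = 0.375·(-649.3125) = -243.4921875.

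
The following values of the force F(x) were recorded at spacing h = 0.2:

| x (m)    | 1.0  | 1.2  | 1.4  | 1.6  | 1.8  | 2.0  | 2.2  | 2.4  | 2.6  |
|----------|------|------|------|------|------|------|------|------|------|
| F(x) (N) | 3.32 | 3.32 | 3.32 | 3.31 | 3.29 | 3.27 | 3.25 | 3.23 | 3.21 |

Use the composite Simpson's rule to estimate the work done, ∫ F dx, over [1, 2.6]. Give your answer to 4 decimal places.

5.2513

h = 0.2, n = 8.
(h/3)·[y₀ + 4y₁ + 2y₂ + 4y₃ + 2y₄ + 4y₅ + 2y₆ + 4y₇ + y₈] = 0.066667·(78.77) = 5.2513.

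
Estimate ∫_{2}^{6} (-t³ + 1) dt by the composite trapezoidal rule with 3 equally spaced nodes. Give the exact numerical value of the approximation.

h = (6 − 2)/2 = 2.
Nodes t₀,…,t₂ = 2, 4, 6.
f(t) = -t³ + 1: f₀=-7, f₁=-63, f₂=-215.
(h/2)·[f₀ + 2f₁ + f₂] = 1·(-348) = -348.

-348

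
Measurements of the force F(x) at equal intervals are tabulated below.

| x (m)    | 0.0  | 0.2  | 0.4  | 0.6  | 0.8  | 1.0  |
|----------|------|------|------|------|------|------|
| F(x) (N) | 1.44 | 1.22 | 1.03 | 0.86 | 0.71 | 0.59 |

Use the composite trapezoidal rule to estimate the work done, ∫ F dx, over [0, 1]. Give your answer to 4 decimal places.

0.9670

h = 0.2, n = 5.
(h/2)·[y₀ + 2y₁ + 2y₂ + 2y₃ + 2y₄ + y₅] = 0.1·(9.67) = 0.9670.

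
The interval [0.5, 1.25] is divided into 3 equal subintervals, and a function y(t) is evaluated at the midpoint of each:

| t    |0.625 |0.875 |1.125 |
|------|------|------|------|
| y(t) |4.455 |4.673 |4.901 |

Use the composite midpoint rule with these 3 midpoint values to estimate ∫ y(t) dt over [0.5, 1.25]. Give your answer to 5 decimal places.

h = 0.25, n = 3.
h·[y(m₁) + y(m₂) + y(m₃)] = 0.25·(14.029) = 3.50725.

3.50725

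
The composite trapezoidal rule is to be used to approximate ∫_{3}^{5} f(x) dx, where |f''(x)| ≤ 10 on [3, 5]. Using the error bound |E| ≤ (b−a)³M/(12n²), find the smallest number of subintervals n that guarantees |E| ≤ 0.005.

Need 80/(12n²) ≤ 0.005.
n² ≥ 80/(12·0.005) = 1333.33 ⇒ n ≥ 36.5148, so the smallest n is 37.

37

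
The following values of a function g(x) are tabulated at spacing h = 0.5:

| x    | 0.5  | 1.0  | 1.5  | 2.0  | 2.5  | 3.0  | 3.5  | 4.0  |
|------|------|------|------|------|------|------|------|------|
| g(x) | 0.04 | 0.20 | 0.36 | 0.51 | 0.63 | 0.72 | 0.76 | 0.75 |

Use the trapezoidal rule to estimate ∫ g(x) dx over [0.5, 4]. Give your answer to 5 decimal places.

h = 0.5, n = 7.
(h/2)·[y₀ + 2y₁ + 2y₂ + 2y₃ + 2y₄ + 2y₅ + 2y₆ + y₇] = 0.25·(7.15) = 1.78750.

1.78750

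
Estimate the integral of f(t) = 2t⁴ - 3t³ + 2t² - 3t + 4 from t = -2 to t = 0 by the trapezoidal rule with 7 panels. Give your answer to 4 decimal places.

h = (0 − (-2))/7 = 0.285714.
Nodes t₀,…,t₇ = -2, -1.714286, -1.428571, -1.142857, -0.857143, -0.571429, -0.285714, 0.
f(t) = 2t⁴ - 3t³ + 2t² - 3t + 4: f₀=74, f₁=47.406914, f₂=29.443565, f₃=17.930862, f₄=11.009579, f₅=7.140358, f₆=5.103707, f₇=4.
(h/2)·[f₀ + 2f₁ + 2f₂ + 2f₃ + 2f₄ + 2f₅ + 2f₆ + f₇] = 0.142857·(314.069971) = 44.8671.

44.8671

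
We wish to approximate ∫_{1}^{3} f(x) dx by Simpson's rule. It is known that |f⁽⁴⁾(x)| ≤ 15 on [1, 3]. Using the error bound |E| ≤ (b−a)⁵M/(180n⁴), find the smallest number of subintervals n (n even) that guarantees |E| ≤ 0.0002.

Need 480/(180n⁴) ≤ 0.0002.
n⁴ ≥ 480/(180·0.0002) = 13333.3 ⇒ n ≥ 10.7457, so the smallest even n is 12. (n must be even for Simpson's rule.)

12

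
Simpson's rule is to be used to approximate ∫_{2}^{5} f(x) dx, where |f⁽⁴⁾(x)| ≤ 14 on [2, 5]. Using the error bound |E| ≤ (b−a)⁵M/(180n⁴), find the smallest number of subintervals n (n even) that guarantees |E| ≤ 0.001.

12

Need 3402/(180n⁴) ≤ 0.001.
n⁴ ≥ 3402/(180·0.001) = 18900 ⇒ n ≥ 11.7251, so the smallest even n is 12. (n must be even for Simpson's rule.)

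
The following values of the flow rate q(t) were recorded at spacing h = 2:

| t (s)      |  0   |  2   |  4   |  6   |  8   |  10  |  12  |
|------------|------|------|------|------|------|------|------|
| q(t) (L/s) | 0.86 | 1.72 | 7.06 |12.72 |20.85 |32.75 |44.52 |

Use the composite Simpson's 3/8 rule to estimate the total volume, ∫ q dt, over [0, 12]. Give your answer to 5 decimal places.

193.47000

h = 2, n = 6.
(3h/8)·[y₀ + 3y₁ + 3y₂ + 2y₃ + 3y₄ + 3y₅ + y₆] = 0.75·(257.96) = 193.47000.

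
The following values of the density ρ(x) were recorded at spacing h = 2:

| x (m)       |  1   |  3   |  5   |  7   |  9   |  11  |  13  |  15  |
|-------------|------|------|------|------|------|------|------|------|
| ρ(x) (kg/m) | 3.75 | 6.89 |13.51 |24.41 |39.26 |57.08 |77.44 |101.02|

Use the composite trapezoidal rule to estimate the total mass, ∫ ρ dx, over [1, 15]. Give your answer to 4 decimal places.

541.9500

h = 2, n = 7.
(h/2)·[y₀ + 2y₁ + 2y₂ + 2y₃ + 2y₄ + 2y₅ + 2y₆ + y₇] = 1·(541.95) = 541.9500.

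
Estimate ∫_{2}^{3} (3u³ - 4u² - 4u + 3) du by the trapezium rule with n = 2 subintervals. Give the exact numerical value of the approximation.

h = (3 − 2)/2 = 0.5.
Nodes u₀,…,u₂ = 2, 2.5, 3.
f(u) = 3u³ - 4u² - 4u + 3: f₀=3, f₁=14.875, f₂=36.
(h/2)·[f₀ + 2f₁ + f₂] = 0.25·(68.75) = 17.1875.

17.1875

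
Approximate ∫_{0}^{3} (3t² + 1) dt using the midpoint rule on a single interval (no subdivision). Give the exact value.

23.25

M = (b−a)·f(1.5) = 3·(7.75) = 23.25.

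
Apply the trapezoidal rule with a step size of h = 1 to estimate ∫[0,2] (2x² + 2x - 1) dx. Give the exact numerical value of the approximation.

h = (2 − 0)/2 = 1.
Nodes x₀,…,x₂ = 0, 1, 2.
f(x) = 2x² + 2x - 1: f₀=-1, f₁=3, f₂=11.
(h/2)·[f₀ + 2f₁ + f₂] = 0.5·(16) = 8.

8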